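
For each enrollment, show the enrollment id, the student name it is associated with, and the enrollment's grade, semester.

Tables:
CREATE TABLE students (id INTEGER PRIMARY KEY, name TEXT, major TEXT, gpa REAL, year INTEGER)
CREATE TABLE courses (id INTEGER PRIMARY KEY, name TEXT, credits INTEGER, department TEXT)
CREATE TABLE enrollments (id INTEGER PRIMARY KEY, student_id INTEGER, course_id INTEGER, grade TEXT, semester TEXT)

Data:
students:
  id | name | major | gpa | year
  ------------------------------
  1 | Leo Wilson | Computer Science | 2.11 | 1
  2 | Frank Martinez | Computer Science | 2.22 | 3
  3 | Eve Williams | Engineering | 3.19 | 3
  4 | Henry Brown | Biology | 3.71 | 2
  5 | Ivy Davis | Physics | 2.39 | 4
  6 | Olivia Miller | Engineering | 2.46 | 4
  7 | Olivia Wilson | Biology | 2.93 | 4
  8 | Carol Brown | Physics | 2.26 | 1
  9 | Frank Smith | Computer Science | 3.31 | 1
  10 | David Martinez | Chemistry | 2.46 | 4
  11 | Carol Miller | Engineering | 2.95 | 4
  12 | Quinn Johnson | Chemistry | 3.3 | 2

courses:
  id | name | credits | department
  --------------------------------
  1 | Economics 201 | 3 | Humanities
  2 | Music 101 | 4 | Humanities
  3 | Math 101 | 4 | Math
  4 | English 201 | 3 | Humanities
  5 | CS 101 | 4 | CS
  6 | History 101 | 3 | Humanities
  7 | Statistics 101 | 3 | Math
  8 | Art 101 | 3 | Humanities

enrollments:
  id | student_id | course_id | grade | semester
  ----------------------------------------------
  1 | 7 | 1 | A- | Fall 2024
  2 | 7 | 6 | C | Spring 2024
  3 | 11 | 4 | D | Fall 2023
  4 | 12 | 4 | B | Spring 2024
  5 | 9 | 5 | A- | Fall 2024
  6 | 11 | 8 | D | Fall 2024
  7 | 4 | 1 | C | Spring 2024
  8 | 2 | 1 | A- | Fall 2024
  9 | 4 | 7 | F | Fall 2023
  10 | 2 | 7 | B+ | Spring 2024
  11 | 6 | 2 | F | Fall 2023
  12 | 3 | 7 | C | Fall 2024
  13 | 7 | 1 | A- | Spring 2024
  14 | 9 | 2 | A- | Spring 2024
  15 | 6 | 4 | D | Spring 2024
SELECT c.id, p.name AS student, c.grade, c.semester FROM enrollments c JOIN students p ON c.student_id = p.id

Execution result:
id | student | grade | semester
1 | Olivia Wilson | A- | Fall 2024
2 | Olivia Wilson | C | Spring 2024
3 | Carol Miller | D | Fall 2023
4 | Quinn Johnson | B | Spring 2024
5 | Frank Smith | A- | Fall 2024
6 | Carol Miller | D | Fall 2024
7 | Henry Brown | C | Spring 2024
8 | Frank Martinez | A- | Fall 2024
9 | Henry Brown | F | Fall 2023
10 | Frank Martinez | B+ | Spring 2024
11 | Olivia Miller | F | Fall 2023
12 | Eve Williams | C | Fall 2024
13 | Olivia Wilson | A- | Spring 2024
14 | Frank Smith | A- | Spring 2024
15 | Olivia Miller | D | Spring 2024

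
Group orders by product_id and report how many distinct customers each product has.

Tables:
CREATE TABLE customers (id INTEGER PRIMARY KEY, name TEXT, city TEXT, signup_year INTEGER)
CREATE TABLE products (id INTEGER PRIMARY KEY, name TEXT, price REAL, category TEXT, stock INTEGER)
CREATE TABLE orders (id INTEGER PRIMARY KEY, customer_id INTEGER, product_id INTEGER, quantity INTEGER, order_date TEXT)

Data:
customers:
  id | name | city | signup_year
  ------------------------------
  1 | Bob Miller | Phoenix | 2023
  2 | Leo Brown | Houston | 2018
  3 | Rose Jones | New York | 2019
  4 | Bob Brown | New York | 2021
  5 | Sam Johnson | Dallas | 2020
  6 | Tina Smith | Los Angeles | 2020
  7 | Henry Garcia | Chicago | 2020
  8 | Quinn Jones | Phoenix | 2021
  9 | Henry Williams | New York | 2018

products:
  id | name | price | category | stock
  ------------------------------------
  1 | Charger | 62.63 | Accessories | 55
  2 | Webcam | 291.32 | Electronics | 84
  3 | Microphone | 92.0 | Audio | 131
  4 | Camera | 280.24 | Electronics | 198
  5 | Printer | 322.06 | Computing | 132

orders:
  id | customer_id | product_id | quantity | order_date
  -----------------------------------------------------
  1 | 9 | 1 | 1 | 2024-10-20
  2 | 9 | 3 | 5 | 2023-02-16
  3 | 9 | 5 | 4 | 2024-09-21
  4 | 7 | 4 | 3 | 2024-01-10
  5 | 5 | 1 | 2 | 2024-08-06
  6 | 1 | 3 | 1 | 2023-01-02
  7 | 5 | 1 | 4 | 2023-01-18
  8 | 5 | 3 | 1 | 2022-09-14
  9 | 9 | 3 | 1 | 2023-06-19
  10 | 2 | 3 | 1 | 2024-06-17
SELECT product_id, COUNT(DISTINCT customer_id) AS distinct_customer_count FROM orders GROUP BY product_id

Execution result:
product_id | distinct_customer_count
1 | 2
3 | 4
4 | 1
5 | 1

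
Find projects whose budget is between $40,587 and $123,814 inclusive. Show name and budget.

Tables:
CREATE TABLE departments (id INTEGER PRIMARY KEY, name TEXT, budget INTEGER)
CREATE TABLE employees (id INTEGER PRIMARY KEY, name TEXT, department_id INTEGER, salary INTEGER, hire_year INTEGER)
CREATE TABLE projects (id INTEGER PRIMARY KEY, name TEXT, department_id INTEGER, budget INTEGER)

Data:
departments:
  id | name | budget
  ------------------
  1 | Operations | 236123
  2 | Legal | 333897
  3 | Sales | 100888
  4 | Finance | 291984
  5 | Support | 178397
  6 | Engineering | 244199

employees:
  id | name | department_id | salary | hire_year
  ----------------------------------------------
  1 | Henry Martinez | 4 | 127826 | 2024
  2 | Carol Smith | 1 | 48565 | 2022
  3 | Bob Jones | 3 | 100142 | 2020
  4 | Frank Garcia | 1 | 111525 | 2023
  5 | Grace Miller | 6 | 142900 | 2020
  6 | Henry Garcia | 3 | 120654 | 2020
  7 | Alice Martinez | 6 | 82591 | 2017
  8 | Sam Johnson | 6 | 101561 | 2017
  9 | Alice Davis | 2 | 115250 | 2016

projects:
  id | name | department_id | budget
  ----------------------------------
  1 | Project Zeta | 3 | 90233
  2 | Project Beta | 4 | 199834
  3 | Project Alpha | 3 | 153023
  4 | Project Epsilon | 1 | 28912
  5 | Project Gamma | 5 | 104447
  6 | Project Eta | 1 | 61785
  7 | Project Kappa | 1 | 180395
SELECT name, budget FROM projects WHERE budget BETWEEN 40587 AND 123814

Execution result:
name | budget
Project Zeta | 90233
Project Gamma | 104447
Project Eta | 61785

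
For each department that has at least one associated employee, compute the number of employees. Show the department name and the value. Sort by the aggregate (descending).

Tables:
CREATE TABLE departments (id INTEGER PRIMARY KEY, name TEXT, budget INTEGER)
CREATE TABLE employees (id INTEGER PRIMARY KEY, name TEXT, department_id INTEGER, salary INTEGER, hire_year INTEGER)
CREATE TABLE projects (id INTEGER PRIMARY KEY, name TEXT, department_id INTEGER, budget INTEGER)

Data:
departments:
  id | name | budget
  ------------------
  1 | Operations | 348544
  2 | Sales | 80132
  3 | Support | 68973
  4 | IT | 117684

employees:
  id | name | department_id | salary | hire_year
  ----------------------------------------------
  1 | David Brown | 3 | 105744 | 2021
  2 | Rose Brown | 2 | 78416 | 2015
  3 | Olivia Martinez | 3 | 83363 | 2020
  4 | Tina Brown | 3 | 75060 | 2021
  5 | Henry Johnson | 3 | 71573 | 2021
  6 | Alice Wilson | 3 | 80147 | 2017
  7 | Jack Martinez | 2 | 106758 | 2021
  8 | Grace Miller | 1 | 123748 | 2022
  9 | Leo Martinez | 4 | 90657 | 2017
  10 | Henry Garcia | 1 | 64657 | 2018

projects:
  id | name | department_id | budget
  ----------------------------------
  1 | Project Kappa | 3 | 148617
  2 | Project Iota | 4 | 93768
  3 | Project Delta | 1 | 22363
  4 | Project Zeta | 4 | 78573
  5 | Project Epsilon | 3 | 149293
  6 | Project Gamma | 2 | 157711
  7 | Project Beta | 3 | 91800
SELECT p.name, COUNT(*) AS n FROM employees c JOIN departments p ON c.department_id = p.id GROUP BY p.id, p.name ORDER BY n DESC

Execution result:
name | n
Support | 5
Operations | 2
Sales | 2
IT | 1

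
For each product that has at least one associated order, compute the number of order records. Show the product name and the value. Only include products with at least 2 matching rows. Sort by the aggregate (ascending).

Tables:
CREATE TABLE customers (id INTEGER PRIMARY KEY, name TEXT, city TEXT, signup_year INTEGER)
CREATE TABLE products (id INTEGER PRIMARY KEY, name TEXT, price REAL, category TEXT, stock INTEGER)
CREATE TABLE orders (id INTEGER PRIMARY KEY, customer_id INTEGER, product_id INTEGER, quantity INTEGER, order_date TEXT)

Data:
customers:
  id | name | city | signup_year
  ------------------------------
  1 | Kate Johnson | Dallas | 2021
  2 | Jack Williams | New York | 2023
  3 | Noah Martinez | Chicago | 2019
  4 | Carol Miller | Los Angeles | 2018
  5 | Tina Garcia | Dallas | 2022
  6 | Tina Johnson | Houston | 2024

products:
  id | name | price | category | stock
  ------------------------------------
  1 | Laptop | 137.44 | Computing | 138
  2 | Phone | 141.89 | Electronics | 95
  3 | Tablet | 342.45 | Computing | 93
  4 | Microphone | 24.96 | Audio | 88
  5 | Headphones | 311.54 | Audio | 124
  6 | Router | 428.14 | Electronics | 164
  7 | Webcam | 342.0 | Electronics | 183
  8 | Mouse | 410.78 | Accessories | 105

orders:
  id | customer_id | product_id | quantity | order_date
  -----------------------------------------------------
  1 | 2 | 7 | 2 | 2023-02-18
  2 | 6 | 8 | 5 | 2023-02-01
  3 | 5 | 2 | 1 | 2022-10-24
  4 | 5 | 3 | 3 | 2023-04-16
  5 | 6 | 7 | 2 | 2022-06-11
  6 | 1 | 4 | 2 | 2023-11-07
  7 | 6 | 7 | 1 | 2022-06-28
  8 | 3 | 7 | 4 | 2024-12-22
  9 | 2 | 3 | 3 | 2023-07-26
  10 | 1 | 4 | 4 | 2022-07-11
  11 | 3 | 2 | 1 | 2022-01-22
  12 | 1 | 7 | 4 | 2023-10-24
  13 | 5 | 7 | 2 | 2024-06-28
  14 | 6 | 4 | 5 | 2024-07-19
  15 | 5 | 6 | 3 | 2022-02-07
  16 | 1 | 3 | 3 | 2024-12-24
SELECT p.name, COUNT(*) AS n FROM orders c JOIN products p ON c.product_id = p.id GROUP BY p.id, p.name HAVING COUNT(*) >= 2 ORDER BY n ASC

Execution result:
name | n
Phone | 2
Tablet | 3
Microphone | 3
Webcam | 6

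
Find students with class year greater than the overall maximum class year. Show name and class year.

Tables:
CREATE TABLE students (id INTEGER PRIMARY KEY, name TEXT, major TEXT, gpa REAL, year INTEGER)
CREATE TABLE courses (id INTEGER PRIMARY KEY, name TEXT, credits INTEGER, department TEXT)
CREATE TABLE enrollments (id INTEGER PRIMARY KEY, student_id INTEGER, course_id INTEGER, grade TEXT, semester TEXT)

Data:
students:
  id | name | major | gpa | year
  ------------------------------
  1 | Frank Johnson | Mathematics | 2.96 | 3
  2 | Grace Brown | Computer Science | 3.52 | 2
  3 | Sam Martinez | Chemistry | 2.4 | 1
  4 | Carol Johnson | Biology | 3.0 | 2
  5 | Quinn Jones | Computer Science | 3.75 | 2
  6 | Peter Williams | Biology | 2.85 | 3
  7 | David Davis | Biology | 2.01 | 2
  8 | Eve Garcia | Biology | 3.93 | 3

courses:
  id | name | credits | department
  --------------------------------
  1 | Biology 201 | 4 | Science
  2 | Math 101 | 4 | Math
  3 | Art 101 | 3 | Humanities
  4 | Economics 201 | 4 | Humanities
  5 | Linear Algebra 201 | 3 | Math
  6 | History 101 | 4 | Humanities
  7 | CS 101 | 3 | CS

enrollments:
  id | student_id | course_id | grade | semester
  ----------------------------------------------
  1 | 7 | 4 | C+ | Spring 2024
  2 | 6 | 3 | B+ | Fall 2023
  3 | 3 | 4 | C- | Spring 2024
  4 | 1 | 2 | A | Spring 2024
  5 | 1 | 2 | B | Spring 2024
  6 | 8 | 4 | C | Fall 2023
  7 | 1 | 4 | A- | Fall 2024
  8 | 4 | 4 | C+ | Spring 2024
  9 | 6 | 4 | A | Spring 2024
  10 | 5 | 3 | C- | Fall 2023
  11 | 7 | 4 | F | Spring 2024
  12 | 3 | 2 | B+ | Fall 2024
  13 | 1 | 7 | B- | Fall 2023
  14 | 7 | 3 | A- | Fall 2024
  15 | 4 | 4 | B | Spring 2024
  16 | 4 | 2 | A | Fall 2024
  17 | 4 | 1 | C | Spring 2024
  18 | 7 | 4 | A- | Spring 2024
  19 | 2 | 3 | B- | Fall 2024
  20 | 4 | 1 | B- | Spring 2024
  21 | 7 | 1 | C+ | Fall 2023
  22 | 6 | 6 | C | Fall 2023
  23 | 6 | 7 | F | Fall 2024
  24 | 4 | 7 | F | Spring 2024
SELECT name, year FROM students WHERE year > (SELECT MAX(year) FROM students)

Execution result:
(no rows)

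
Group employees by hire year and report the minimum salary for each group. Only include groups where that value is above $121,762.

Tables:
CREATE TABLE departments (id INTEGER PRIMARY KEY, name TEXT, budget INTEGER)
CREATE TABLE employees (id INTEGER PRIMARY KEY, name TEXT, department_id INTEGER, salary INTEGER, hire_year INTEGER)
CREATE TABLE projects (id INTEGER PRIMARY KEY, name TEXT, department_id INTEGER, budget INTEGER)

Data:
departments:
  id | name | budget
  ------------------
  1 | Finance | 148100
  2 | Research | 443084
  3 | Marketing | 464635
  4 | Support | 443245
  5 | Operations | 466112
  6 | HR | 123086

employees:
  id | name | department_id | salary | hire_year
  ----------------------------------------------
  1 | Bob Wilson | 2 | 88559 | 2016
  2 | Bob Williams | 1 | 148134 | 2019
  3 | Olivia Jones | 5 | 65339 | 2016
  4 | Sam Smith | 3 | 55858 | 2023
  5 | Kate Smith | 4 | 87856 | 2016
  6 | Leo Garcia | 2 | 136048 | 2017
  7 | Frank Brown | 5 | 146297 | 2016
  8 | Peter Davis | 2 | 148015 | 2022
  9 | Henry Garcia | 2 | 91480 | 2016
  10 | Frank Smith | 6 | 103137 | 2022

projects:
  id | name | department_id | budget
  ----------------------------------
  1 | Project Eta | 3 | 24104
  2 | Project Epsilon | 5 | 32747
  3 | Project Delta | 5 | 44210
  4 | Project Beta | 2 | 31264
SELECT hire_year, MIN(salary) AS min_salary FROM employees GROUP BY hire_year HAVING MIN(salary) > 121762

Execution result:
hire_year | min_salary
2017 | 136048
2019 | 148134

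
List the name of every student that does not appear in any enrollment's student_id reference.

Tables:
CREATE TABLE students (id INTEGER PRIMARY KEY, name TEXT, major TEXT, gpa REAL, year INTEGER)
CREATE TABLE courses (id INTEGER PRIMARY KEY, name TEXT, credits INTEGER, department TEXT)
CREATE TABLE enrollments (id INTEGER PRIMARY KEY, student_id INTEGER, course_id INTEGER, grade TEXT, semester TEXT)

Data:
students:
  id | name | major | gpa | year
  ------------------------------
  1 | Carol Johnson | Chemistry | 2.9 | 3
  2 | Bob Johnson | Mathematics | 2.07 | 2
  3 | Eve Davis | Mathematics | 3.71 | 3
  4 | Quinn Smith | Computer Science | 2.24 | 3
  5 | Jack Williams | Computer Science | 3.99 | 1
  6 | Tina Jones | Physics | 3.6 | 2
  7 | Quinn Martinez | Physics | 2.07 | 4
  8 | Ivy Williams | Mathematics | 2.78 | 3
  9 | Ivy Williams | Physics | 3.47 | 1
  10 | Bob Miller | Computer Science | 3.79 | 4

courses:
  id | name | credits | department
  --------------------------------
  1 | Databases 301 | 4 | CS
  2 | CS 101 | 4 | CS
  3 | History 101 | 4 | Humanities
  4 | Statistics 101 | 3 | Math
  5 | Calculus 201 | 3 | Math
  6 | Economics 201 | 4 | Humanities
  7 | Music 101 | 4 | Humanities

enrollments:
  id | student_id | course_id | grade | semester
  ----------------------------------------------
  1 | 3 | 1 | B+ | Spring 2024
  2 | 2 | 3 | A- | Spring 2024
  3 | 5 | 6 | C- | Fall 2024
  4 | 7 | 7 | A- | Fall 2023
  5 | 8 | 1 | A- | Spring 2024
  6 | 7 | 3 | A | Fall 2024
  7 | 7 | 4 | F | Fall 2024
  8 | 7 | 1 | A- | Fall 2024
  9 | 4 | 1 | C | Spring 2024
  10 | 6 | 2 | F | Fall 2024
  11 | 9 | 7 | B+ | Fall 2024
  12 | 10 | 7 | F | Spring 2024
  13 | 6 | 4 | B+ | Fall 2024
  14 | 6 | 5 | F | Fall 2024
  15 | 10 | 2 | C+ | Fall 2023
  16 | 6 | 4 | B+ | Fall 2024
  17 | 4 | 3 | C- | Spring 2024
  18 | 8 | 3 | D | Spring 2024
SELECT p.name FROM students p LEFT JOIN enrollments c ON c.student_id = p.id WHERE c.id IS NULL

Execution result:
Carol Johnson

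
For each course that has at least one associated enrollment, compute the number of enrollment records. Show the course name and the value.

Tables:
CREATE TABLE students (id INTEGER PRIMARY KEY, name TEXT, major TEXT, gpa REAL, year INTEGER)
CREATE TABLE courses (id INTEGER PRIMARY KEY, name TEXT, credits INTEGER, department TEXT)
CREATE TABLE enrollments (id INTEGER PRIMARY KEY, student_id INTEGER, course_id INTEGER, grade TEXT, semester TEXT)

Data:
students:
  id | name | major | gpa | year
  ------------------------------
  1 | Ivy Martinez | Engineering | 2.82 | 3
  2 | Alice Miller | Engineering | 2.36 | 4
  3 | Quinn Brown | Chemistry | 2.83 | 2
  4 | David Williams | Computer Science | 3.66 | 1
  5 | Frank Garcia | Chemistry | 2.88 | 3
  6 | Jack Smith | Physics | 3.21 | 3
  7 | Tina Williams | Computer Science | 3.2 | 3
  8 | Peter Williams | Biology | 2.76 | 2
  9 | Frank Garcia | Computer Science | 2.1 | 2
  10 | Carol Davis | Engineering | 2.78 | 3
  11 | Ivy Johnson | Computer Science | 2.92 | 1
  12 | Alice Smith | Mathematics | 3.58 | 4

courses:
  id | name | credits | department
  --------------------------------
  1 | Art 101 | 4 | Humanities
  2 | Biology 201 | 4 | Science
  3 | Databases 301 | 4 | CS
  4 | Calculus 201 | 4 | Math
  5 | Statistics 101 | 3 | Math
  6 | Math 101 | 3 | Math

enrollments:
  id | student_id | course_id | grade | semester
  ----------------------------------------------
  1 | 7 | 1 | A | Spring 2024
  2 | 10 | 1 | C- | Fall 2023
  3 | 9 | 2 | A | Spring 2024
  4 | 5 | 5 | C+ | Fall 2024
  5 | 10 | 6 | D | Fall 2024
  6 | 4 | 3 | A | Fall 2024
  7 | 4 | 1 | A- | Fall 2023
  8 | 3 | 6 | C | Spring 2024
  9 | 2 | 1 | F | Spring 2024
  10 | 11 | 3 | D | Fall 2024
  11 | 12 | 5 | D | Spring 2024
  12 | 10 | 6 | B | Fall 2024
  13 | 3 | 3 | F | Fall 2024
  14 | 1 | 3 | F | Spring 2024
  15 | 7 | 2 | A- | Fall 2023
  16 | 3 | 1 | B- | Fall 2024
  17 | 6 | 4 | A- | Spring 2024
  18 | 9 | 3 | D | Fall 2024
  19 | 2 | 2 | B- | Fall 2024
SELECT p.name, COUNT(*) AS n FROM enrollments c JOIN courses p ON c.course_id = p.id GROUP BY p.id, p.name

Execution result:
name | n
Art 101 | 5
Biology 201 | 3
Databases 301 | 5
Calculus 201 | 1
Statistics 101 | 2
Math 101 | 3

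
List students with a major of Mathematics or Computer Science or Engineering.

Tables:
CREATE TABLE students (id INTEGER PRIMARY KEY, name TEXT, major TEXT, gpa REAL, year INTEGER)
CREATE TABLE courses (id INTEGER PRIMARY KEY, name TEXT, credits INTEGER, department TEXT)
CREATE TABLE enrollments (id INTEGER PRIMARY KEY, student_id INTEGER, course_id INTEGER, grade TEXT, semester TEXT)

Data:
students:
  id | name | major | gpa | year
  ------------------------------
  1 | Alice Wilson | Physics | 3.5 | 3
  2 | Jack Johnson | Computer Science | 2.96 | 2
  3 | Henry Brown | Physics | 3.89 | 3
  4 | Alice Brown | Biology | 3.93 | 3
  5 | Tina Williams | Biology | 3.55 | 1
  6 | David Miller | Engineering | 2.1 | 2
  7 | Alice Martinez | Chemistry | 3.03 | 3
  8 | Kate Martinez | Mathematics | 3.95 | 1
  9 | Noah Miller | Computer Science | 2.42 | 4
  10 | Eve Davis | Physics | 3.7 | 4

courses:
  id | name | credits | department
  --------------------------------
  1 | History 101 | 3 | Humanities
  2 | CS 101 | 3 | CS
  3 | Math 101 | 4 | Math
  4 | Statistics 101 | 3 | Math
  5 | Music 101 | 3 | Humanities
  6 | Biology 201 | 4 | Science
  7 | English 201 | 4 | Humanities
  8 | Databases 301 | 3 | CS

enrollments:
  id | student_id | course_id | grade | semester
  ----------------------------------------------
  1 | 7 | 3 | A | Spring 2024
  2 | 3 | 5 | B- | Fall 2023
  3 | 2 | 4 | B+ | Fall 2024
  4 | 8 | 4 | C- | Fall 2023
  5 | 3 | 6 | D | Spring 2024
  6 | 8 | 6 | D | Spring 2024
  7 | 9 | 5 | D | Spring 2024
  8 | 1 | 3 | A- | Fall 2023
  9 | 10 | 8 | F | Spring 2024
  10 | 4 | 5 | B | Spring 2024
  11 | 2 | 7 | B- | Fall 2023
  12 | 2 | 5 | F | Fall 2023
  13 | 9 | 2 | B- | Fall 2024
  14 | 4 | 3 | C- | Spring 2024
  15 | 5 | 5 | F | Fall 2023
SELECT name, major FROM students WHERE major IN ('Mathematics', 'Computer Science', 'Engineering')

Execution result:
name | major
Jack Johnson | Computer Science
David Miller | Engineering
Kate Martinez | Mathematics
Noah Miller | Computer Science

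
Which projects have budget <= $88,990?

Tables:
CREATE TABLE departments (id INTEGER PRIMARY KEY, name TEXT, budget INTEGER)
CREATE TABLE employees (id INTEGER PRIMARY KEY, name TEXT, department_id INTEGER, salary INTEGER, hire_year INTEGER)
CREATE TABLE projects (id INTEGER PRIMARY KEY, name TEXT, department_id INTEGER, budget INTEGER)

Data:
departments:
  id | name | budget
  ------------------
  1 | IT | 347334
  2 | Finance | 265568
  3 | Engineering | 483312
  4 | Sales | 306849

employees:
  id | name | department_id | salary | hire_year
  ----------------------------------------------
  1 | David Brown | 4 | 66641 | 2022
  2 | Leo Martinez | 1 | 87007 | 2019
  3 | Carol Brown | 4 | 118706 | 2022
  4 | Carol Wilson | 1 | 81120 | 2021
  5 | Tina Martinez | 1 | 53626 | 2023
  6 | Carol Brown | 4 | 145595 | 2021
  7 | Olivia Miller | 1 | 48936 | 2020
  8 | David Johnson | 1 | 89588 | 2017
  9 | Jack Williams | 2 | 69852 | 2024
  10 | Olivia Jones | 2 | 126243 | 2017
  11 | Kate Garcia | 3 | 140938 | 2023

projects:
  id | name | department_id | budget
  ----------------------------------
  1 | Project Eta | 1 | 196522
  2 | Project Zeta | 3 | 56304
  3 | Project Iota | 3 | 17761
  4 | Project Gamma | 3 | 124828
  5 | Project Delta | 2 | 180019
SELECT name, budget FROM projects WHERE budget <= 88990

Execution result:
name | budget
Project Zeta | 56304
Project Iota | 17761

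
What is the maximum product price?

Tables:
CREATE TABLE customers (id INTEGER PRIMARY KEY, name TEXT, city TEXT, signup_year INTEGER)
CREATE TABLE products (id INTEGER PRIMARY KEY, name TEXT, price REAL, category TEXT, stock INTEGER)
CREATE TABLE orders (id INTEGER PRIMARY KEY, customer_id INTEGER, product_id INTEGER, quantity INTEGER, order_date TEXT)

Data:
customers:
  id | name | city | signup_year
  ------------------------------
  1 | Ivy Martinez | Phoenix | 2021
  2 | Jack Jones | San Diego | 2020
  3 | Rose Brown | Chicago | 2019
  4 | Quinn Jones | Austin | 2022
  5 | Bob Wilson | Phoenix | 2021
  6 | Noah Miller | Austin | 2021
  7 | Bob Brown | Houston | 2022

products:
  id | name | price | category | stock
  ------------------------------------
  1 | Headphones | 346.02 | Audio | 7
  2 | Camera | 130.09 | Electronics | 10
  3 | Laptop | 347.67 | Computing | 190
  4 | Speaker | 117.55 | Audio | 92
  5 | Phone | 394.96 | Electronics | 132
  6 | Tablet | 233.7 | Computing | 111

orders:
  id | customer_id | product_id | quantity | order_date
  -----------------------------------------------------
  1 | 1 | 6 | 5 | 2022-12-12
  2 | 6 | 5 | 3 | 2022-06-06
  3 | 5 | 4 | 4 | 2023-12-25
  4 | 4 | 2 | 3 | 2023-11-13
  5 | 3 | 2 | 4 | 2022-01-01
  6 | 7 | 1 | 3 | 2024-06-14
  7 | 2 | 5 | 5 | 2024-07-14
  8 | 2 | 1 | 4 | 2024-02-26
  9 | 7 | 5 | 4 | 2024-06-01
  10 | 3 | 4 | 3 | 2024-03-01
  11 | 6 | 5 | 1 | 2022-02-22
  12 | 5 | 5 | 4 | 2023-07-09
SELECT MAX(price) FROM products

Execution result:
394.96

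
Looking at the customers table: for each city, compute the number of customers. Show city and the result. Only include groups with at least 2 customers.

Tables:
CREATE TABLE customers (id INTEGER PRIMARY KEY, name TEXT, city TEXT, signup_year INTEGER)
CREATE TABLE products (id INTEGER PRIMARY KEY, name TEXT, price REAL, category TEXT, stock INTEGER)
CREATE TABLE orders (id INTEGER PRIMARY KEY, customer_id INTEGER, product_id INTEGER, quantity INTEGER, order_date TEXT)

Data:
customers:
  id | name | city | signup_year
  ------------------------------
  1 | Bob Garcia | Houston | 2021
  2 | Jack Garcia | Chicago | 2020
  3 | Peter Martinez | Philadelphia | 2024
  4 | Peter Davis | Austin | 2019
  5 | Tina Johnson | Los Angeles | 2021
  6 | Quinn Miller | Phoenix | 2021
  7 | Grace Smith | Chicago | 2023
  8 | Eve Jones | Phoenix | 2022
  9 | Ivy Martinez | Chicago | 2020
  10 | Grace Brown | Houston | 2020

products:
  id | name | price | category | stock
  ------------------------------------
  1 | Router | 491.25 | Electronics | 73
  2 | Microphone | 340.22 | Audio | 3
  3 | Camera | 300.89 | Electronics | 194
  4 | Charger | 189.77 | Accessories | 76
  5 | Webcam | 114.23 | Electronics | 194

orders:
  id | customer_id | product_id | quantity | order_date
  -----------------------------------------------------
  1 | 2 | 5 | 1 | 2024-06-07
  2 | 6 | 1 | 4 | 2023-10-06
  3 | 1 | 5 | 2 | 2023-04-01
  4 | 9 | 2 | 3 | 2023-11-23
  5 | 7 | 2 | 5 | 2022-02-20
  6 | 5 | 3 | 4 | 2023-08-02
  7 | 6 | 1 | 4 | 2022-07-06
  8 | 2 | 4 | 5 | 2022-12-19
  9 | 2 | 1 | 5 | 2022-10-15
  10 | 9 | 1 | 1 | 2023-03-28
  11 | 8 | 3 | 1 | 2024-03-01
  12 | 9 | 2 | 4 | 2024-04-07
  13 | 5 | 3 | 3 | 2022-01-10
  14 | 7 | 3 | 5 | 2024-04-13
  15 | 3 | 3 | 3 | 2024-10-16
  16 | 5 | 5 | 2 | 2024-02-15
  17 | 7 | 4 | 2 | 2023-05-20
SELECT city, COUNT(*) AS n FROM customers GROUP BY city HAVING COUNT(*) >= 2

Execution result:
city | n
Chicago | 3
Houston | 2
Phoenix | 2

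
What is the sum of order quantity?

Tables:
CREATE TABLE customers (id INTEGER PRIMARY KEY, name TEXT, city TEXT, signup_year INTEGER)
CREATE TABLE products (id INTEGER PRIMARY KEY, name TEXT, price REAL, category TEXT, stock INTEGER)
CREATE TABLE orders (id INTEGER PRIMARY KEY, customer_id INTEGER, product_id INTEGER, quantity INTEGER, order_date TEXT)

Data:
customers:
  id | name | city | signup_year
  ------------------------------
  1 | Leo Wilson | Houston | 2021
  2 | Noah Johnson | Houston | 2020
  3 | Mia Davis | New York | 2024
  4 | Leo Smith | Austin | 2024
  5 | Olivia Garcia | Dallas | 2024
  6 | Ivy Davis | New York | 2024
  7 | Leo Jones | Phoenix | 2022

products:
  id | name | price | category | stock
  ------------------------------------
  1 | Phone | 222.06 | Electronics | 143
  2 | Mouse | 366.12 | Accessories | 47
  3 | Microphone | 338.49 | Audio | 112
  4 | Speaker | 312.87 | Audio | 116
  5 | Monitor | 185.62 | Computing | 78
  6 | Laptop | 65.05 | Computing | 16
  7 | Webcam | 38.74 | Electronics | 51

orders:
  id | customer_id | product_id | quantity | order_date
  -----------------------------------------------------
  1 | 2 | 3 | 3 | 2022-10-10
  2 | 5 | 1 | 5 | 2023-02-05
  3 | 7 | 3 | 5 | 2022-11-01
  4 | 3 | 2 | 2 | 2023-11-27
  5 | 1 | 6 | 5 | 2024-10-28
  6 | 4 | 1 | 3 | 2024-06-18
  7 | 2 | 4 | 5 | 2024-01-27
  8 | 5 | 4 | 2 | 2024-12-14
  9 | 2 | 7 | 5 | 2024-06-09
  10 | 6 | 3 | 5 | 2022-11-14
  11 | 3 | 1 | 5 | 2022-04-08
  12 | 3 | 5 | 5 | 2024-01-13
SELECT SUM(quantity) FROM orders

Execution result:
50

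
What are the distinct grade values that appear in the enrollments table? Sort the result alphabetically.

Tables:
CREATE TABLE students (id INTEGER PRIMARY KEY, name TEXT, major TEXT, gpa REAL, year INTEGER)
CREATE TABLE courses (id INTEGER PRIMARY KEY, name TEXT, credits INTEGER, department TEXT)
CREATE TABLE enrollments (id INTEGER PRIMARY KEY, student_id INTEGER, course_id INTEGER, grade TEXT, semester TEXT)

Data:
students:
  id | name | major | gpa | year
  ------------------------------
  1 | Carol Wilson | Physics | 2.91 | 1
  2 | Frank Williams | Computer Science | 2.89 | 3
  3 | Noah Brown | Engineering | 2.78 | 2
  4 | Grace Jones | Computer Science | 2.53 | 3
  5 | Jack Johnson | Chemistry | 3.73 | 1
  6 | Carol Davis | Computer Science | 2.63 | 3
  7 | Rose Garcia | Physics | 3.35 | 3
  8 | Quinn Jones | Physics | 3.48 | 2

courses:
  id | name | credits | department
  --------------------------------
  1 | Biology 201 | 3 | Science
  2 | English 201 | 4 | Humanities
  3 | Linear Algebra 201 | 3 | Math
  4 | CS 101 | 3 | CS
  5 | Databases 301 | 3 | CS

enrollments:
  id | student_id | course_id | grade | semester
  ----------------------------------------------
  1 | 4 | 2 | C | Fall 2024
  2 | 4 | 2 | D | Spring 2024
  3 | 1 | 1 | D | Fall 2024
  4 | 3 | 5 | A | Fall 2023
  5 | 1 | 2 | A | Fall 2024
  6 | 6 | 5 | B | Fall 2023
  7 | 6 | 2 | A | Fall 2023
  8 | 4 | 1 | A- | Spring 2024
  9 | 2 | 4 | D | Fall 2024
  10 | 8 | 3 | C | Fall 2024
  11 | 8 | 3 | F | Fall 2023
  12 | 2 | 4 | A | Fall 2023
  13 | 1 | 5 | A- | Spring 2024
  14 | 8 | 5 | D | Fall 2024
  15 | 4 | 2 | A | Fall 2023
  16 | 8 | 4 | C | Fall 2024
SELECT DISTINCT grade FROM enrollments ORDER BY grade

Execution result:
grade
A
A-
B
C
D
F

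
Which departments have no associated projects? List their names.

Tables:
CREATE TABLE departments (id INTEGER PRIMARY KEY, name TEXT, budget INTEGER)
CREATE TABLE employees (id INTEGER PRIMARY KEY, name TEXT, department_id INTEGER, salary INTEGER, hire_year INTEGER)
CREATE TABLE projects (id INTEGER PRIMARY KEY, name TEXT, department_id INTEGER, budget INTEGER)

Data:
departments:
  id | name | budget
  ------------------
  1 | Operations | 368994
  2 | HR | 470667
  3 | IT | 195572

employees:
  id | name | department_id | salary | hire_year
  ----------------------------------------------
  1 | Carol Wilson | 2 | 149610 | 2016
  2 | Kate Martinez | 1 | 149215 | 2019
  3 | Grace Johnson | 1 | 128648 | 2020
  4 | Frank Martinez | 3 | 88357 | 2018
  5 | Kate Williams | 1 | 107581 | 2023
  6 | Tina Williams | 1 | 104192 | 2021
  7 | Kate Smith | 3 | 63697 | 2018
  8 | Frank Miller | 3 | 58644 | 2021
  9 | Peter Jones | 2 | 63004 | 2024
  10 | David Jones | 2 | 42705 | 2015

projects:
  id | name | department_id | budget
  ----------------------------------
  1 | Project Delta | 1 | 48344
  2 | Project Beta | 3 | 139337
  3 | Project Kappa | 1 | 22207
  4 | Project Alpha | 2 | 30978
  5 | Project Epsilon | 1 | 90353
SELECT p.name FROM departments p LEFT JOIN projects c ON c.department_id = p.id WHERE c.id IS NULL

Execution result:
(no rows)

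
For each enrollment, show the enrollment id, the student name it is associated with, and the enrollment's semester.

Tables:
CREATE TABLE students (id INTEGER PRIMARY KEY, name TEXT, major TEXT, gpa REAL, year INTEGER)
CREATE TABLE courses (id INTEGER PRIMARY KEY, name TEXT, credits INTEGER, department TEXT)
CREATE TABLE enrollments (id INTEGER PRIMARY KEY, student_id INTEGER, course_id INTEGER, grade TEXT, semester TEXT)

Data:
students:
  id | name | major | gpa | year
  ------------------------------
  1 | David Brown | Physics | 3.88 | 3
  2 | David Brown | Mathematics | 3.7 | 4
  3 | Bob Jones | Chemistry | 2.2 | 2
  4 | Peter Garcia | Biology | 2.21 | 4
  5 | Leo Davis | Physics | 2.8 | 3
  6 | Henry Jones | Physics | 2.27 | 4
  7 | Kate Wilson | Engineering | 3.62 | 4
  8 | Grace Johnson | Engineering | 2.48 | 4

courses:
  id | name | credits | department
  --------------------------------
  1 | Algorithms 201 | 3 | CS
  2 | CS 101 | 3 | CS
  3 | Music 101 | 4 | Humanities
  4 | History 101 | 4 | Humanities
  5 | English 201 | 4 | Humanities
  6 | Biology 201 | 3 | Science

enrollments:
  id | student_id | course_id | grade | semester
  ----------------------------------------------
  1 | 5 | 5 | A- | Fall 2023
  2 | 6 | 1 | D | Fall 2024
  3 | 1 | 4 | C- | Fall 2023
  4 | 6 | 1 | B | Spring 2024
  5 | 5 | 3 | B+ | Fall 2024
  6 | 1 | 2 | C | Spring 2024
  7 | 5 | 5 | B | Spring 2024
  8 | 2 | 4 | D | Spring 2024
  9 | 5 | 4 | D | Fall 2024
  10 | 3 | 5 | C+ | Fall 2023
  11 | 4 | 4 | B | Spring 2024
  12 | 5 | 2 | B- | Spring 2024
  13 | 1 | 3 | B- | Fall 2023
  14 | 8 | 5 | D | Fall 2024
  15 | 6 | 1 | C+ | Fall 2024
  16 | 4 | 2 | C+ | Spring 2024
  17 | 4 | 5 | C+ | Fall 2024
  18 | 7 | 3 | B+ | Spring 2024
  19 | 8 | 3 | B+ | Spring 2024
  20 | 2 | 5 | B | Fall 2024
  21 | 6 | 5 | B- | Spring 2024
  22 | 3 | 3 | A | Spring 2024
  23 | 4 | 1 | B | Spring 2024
SELECT c.id, p.name AS student, c.semester FROM enrollments c JOIN students p ON c.student_id = p.id

Execution result:
id | student | semester
1 | Leo Davis | Fall 2023
2 | Henry Jones | Fall 2024
3 | David Brown | Fall 2023
4 | Henry Jones | Spring 2024
5 | Leo Davis | Fall 2024
6 | David Brown | Spring 2024
7 | Leo Davis | Spring 2024
8 | David Brown | Spring 2024
9 | Leo Davis | Fall 2024
10 | Bob Jones | Fall 2023
11 | Peter Garcia | Spring 2024
12 | Leo Davis | Spring 2024
13 | David Brown | Fall 2023
14 | Grace Johnson | Fall 2024
15 | Henry Jones | Fall 2024
16 | Peter Garcia | Spring 2024
17 | Peter Garcia | Fall 2024
18 | Kate Wilson | Spring 2024
19 | Grace Johnson | Spring 2024
20 | David Brown | Fall 2024
21 | Henry Jones | Spring 2024
22 | Bob Jones | Spring 2024
23 | Peter Garcia | Spring 2024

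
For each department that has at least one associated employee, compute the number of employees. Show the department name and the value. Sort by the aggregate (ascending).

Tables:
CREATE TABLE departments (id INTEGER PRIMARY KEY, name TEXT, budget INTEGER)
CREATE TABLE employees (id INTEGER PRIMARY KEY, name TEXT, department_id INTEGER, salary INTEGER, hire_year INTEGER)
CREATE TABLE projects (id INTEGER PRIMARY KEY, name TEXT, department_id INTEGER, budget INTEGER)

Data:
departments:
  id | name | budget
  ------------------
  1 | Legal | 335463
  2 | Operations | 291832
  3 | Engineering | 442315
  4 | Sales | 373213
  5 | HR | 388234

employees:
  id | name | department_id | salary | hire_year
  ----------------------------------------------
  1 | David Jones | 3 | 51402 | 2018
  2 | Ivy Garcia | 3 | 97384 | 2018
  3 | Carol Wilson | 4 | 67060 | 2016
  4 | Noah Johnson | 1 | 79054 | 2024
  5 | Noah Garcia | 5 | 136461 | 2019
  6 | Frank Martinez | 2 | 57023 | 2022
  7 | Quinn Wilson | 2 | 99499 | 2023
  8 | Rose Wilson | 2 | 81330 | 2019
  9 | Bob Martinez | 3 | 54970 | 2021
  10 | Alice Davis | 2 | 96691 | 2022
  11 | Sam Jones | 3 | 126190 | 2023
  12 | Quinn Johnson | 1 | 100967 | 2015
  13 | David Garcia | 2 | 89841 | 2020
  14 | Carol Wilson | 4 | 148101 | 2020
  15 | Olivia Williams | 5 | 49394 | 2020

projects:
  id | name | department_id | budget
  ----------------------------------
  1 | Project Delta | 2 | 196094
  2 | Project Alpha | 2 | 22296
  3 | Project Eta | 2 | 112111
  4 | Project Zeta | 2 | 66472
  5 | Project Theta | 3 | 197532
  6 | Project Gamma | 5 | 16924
SELECT p.name, COUNT(*) AS n FROM employees c JOIN departments p ON c.department_id = p.id GROUP BY p.id, p.name ORDER BY n ASC

Execution result:
name | n
Legal | 2
Sales | 2
HR | 2
Engineering | 4
Operations | 5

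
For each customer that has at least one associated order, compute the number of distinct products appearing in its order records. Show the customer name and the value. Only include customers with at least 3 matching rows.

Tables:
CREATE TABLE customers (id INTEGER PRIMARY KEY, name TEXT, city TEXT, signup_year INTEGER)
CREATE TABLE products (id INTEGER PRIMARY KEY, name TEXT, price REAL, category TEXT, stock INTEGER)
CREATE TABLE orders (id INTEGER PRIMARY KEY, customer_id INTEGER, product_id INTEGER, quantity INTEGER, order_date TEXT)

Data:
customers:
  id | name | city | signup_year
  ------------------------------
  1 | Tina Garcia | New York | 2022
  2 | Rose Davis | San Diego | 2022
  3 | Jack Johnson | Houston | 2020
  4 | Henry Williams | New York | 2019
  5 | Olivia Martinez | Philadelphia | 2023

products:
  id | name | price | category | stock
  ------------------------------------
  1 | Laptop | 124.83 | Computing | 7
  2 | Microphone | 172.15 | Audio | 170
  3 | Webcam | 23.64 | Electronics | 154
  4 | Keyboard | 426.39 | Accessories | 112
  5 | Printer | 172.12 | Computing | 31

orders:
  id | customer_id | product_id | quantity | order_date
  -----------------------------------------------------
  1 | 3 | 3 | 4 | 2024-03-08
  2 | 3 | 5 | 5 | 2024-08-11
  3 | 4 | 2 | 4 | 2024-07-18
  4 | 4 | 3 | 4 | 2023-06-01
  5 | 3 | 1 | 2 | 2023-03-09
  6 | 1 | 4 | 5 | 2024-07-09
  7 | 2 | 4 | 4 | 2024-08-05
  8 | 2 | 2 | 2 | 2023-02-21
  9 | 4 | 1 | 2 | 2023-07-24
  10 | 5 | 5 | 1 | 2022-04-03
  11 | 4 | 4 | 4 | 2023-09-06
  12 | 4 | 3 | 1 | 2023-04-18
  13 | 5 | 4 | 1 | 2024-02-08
SELECT p.name, COUNT(DISTINCT c.product_id) AS distinct_product_count FROM orders c JOIN customers p ON c.customer_id = p.id GROUP BY p.id, p.name HAVING COUNT(*) >= 3

Execution result:
name | distinct_product_count
Jack Johnson | 3
Henry Williams | 4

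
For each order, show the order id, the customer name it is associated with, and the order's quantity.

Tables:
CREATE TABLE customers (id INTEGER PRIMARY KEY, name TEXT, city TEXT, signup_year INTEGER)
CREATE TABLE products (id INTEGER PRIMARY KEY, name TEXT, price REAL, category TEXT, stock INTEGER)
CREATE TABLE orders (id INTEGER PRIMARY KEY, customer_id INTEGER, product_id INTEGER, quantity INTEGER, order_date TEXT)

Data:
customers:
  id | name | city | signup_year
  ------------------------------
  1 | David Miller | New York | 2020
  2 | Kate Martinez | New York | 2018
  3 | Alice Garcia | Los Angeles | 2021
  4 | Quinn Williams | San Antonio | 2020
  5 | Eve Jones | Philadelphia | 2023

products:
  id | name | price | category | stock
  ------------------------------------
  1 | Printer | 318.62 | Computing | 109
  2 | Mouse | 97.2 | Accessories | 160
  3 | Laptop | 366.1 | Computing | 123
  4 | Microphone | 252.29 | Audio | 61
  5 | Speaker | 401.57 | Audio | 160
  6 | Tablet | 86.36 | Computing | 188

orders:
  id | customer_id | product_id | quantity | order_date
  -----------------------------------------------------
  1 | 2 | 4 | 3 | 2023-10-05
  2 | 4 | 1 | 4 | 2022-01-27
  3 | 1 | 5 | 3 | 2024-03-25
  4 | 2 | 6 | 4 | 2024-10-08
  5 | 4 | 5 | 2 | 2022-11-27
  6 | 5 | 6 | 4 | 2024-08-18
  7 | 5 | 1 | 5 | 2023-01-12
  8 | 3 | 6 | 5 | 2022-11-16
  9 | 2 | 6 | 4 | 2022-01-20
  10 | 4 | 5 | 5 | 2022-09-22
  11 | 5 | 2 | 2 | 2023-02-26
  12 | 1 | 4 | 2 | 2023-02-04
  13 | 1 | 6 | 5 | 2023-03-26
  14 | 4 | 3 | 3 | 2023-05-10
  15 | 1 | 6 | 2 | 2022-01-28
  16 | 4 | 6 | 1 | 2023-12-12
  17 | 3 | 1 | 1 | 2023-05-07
SELECT c.id, p.name AS customer, c.quantity FROM orders c JOIN customers p ON c.customer_id = p.id

Execution result:
id | customer | quantity
1 | Kate Martinez | 3
2 | Quinn Williams | 4
3 | David Miller | 3
4 | Kate Martinez | 4
5 | Quinn Williams | 2
6 | Eve Jones | 4
7 | Eve Jones | 5
8 | Alice Garcia | 5
9 | Kate Martinez | 4
10 | Quinn Williams | 5
11 | Eve Jones | 2
12 | David Miller | 2
13 | David Miller | 5
14 | Quinn Williams | 3
15 | David Miller | 2
16 | Quinn Williams | 1
17 | Alice Garcia | 1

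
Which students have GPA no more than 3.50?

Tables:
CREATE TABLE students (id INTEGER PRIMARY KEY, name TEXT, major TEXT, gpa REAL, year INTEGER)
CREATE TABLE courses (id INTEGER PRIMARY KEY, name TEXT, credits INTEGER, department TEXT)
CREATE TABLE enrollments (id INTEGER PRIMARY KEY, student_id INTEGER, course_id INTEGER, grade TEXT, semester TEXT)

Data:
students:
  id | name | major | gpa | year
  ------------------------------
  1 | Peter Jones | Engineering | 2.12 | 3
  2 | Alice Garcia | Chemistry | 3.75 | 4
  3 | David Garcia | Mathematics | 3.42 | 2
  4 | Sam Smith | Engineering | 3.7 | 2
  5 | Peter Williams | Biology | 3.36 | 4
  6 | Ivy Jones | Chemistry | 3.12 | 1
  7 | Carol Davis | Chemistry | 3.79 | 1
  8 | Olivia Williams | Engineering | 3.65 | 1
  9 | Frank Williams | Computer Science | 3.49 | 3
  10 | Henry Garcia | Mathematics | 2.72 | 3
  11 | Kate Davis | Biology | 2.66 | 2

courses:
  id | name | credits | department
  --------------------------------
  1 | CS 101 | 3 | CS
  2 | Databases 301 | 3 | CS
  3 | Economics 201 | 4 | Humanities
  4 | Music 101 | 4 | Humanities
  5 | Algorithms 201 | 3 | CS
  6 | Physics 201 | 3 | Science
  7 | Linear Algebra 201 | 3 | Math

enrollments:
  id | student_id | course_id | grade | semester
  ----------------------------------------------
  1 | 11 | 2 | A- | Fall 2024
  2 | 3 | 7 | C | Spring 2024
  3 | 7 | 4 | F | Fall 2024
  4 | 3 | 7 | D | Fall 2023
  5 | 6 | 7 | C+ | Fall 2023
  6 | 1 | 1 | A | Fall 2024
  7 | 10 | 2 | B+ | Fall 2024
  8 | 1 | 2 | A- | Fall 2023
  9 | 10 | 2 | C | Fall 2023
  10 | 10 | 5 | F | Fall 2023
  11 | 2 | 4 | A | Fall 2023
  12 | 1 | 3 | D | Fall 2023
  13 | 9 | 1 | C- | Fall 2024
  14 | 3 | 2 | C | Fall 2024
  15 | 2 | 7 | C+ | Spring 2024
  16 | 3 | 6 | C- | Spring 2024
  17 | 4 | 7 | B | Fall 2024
SELECT name, gpa FROM students WHERE gpa <= 3.5

Execution result:
name | gpa
Peter Jones | 2.12
David Garcia | 3.42
Peter Williams | 3.36
Ivy Jones | 3.12
Frank Williams | 3.49
Henry Garcia | 2.72
Kate Davis | 2.66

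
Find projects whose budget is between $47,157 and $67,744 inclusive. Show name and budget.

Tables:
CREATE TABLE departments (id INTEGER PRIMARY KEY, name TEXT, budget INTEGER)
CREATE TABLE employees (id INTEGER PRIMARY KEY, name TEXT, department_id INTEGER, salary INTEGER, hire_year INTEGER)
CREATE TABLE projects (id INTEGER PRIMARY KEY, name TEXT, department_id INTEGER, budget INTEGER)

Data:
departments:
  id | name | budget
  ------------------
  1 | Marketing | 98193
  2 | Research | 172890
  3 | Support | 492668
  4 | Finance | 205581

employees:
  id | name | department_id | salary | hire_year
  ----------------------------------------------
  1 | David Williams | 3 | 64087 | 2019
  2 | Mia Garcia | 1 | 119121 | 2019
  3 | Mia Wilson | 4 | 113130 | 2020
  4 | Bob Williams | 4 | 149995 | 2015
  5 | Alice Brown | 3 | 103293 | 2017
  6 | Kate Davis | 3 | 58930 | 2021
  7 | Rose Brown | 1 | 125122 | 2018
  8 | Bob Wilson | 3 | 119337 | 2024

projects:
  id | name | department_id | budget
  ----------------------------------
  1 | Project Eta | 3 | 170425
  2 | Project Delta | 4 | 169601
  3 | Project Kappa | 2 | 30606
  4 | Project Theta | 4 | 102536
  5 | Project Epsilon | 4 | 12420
SELECT name, budget FROM projects WHERE budget BETWEEN 47157 AND 67744

Execution result:
(no rows)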